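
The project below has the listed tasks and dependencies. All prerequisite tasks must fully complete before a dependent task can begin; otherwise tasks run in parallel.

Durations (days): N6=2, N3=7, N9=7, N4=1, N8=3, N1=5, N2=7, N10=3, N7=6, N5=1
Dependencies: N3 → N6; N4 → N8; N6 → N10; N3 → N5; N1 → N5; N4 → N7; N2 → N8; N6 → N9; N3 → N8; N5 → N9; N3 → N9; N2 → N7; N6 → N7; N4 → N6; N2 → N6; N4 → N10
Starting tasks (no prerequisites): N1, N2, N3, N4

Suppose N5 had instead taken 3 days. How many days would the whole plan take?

As given, the longest chain is N2→N6→N9 = 7+2+7 = 16, so the finish is 16 days.
N5 is off the critical path — its longest chain is 15 days, giving 1 of slack.
New critical path: N3→N5→N9 = 7+3+7 = 17 ⇒ 17 days.

17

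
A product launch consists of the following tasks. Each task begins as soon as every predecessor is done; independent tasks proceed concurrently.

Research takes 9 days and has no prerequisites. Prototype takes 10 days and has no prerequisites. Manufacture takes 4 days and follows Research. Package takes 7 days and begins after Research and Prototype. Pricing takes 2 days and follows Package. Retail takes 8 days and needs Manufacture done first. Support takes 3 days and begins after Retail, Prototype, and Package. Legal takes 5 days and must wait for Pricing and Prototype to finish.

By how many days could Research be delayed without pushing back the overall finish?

0

Research→Manufacture→Retail→Support = 9+4+8+3 = 24 sets the makespan at 24 days.
Research finishes as early as 9 and must finish by 9.
So Research can slip 9 − 9 = 0 days.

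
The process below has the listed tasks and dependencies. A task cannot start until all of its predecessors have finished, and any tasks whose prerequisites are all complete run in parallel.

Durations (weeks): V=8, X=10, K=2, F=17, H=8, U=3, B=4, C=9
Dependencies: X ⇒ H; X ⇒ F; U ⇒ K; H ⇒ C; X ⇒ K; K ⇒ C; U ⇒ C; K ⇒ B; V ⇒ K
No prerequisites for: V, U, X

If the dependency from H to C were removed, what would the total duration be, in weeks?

27

Original critical path: X→H→C = 10+8+9 = 27 ⇒ 27 weeks.
Without H→C, C's earliest start moves from 18 to 12.
After: X→F = 10+17 = 27 → 27 weeks.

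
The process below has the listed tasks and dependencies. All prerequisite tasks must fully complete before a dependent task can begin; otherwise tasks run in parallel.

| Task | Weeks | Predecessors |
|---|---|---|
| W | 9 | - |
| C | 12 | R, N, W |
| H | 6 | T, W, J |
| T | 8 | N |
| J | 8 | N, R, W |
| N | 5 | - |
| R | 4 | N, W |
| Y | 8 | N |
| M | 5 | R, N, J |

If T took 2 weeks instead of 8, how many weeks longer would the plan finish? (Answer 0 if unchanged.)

0

As given, the longest chain is W→R→J→H = 9+4+8+6 = 27, so the finish is 27 weeks.
T is off the critical path — its longest chain is 19 weeks, giving 8 of slack.
No other chain overtakes it, so the finish is 27 weeks.
Change in finish: 27 − 27 = +0 weeks.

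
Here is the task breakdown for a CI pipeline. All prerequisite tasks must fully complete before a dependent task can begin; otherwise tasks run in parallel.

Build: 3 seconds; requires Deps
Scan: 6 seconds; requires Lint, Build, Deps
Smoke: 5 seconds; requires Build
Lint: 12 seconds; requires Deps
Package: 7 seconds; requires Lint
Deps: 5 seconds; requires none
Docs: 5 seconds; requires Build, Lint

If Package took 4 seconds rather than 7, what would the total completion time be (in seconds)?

Actual critical path: Deps→Lint→Package = 5+12+7 = 24 ⇒ 24 seconds.
Package lies on that path, so at 4 seconds the path becomes 21 seconds.
New critical path: Deps→Lint→Scan = 5+12+6 = 23 ⇒ 23 seconds.

23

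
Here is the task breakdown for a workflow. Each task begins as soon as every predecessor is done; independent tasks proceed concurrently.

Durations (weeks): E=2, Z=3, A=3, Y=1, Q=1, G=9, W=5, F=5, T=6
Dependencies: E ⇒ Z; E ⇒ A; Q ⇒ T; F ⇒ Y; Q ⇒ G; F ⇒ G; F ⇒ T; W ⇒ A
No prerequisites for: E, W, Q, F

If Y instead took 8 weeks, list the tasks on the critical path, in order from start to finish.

F, G

The binding path is F→G = 5+9 = 14; finish at 14 weeks.
Y has 8 weeks of float (longest path through it is 6).
The critical path is still F→G; finish is now 14 weeks.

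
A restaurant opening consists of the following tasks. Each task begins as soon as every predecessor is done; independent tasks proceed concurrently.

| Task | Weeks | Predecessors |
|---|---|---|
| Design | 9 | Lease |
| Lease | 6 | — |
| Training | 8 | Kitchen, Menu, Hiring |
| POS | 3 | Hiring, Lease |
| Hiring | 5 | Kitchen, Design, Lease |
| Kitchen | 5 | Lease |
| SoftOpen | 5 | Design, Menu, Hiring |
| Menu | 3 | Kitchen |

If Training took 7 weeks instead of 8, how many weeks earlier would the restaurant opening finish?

1

Baseline: Lease→Design→Hiring→Training = 6+9+5+8 = 28 → 28 weeks.
Training is on the critical path; changing it to 7 makes that path 27 weeks.
That remains the longest chain; total 27 weeks.
Change in finish: 27 − 28 = -1 weeks.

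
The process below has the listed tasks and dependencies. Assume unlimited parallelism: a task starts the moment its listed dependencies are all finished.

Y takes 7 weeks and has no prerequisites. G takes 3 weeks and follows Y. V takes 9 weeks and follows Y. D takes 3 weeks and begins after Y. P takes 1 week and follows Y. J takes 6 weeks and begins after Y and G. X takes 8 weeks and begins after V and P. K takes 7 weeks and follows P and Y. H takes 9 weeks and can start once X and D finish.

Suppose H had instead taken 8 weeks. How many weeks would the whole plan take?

32

Actual critical path: Y→V→X→H = 7+9+8+9 = 33 ⇒ 33 weeks.
Since H is critical, the -1 change carries straight to that chain (now 32 weeks).
No other chain overtakes it, so the finish is 32 weeks.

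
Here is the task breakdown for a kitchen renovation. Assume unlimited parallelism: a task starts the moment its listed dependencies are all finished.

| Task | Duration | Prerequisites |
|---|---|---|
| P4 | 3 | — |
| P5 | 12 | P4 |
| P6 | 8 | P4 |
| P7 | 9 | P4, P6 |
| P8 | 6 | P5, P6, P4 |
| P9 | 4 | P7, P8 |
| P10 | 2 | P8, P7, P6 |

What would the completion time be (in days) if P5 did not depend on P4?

With the dependency in place, P4→P5→P8→P9 = 3+12+6+4 = 25 sets the finish at 25 days.
Without P4→P5, P5's earliest start moves from 3 to 0.
New critical path: P4→P6→P7→P9 = 3+8+9+4 = 24 ⇒ 24 days.

24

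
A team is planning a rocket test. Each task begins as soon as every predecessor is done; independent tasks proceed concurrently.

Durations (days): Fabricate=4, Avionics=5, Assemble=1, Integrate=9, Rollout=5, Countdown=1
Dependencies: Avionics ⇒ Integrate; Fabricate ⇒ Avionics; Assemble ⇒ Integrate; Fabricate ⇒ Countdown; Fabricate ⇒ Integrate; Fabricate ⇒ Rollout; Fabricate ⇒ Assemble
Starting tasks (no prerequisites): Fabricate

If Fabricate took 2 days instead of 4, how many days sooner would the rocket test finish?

Critical path before the change: Fabricate→Avionics→Integrate = 4+5+9 = 18 giving 18 days.
Fabricate is on the critical path; changing it to 2 makes that path 16 days.
No other chain overtakes it, so the finish is 16 days.
Change in finish: 16 − 18 = -2 days.

2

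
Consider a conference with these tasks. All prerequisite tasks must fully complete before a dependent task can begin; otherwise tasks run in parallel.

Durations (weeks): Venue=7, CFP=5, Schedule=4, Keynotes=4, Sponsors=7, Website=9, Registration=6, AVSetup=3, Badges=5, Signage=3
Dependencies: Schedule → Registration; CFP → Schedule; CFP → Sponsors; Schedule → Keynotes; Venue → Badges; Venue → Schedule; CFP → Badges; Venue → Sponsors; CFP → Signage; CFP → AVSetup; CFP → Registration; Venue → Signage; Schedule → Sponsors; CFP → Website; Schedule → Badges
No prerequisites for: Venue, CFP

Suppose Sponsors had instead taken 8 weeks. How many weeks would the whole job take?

Actual critical path: Venue→Schedule→Sponsors = 7+4+7 = 18 ⇒ 18 weeks.
Sponsors lies on that path, so at 8 weeks the path becomes 19 weeks.
That remains the longest chain; total 19 weeks.

19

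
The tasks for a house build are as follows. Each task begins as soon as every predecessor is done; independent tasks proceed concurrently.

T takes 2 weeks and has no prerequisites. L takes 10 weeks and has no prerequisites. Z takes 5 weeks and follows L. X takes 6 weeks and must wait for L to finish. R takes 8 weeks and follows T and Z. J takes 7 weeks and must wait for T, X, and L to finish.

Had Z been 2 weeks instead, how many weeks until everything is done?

23

Critical path before the change: L→Z→R = 10+5+8 = 23 giving 23 weeks.
Since Z is critical, the -3 change carries straight to that chain (now 20 weeks).
New critical path: L→X→J = 10+6+7 = 23 ⇒ 23 weeks.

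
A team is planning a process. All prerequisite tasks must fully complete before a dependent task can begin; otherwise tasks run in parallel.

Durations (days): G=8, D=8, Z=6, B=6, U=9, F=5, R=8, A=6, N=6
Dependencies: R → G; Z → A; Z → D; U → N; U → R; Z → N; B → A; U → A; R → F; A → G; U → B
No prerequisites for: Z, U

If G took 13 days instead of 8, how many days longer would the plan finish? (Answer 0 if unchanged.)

Actual critical path: U→B→A→G = 9+6+6+8 = 29 ⇒ 29 days.
G is on the critical path; changing it to 13 makes that path 34 days.
That remains the longest chain; total 34 days.
Change in finish: 34 − 29 = +5 days.

5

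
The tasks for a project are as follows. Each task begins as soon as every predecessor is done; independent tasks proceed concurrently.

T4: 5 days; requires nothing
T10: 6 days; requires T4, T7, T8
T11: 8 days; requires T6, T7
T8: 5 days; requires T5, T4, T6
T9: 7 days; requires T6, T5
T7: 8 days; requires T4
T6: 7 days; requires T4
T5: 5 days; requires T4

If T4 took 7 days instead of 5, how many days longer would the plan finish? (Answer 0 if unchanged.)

Baseline: T4→T6→T8→T10 = 5+7+5+6 = 23 → 23 days.
T4 lies on that path, so at 7 days the path becomes 25 days.
No other chain overtakes it, so the finish is 25 days.
Change in finish: 25 − 23 = +2 days.

2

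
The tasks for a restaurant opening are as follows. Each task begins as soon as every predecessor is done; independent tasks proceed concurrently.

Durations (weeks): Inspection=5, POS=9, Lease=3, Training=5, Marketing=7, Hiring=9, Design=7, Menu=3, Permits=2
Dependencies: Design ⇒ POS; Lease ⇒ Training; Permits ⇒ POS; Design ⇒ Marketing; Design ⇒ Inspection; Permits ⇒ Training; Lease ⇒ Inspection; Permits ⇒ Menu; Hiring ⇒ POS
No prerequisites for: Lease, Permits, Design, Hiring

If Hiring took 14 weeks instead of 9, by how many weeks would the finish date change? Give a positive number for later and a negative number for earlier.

The binding path is Hiring→POS = 9+9 = 18; finish at 18 weeks.
Hiring lies on that path, so at 14 weeks the path becomes 23 weeks.
That remains the longest chain; total 23 weeks.
Change in finish: 23 − 18 = +5 weeks.

5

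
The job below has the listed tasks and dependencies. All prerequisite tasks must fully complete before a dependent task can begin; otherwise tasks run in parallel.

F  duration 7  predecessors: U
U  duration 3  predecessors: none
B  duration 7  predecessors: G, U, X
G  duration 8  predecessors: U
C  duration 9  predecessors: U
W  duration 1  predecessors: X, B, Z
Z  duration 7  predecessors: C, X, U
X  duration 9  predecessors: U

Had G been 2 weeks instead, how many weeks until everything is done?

The binding path is U→X→B→W = 3+9+7+1 = 20; finish at 20 weeks.
G has 1 week of float (longest path through it is 19).
No other chain overtakes it, so the finish is 20 weeks.

20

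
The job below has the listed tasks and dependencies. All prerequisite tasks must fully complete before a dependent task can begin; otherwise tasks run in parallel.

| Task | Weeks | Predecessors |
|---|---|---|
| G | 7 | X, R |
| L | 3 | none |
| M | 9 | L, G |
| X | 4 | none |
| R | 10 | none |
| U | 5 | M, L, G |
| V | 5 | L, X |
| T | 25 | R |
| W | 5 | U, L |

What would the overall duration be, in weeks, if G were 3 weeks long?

The binding path is R→G→M→U→W = 10+7+9+5+5 = 36; finish at 36 weeks.
G is on the critical path; changing it to 3 makes that path 32 weeks.
New critical path: R→T = 10+25 = 35 ⇒ 35 weeks.

35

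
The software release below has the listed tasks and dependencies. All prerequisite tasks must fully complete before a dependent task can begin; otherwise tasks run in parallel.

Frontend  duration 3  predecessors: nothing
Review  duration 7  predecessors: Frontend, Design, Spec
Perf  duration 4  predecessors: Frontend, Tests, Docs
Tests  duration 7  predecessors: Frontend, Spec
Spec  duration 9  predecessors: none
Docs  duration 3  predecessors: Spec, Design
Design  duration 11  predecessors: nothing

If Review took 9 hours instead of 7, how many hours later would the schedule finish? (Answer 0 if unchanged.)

As given, the longest chain is Spec→Tests→Perf = 9+7+4 = 20, so the finish is 20 hours.
The longest path through Review is only 18 hours, so Review has float 2.
The critical path is still Spec→Tests→Perf; finish is now 20 hours.
Change in finish: 20 − 20 = +0 hours.

0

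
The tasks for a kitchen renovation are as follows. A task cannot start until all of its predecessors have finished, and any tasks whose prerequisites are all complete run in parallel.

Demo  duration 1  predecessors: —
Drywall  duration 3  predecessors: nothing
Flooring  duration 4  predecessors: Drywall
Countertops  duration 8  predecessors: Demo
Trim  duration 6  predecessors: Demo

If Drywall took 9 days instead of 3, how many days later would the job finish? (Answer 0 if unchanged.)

4

Actual critical path: Demo→Countertops = 1+8 = 9 ⇒ 9 days.
Drywall has 2 days of float (longest path through it is 7).
The binding chain switches to Drywall→Flooring = 9+4 = 13; finish 13 days.
Change in finish: 13 − 9 = +4 days.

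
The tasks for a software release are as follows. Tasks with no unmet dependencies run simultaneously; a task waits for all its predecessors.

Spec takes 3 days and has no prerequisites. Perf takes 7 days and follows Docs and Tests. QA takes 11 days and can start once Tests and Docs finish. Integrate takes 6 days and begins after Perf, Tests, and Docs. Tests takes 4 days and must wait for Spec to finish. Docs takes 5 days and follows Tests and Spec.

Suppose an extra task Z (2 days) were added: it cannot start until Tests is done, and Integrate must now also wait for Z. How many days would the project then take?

Originally the project takes 25 days.
With Z inserted, Integrate now waits for max(Perf, Tests, Docs, Z).
New critical path: Spec→Tests→Docs→Perf→Integrate = 3+4+5+7+6 = 25 ⇒ 25 days.

25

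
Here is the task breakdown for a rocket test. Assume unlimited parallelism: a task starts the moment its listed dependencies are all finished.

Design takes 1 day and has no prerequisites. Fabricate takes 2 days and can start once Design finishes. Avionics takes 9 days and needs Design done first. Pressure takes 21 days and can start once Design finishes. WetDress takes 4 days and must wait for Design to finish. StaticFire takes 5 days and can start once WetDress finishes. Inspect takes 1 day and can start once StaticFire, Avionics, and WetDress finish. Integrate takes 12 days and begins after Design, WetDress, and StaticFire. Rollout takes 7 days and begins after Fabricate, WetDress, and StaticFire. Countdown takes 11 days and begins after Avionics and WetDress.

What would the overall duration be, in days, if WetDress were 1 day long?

Baseline: Design→WetDress→StaticFire→Integrate = 1+4+5+12 = 22 → 22 days.
WetDress is on the critical path; changing it to 1 makes that path 19 days.
The binding chain switches to Design→Pressure = 1+21 = 22; finish 22 days.

22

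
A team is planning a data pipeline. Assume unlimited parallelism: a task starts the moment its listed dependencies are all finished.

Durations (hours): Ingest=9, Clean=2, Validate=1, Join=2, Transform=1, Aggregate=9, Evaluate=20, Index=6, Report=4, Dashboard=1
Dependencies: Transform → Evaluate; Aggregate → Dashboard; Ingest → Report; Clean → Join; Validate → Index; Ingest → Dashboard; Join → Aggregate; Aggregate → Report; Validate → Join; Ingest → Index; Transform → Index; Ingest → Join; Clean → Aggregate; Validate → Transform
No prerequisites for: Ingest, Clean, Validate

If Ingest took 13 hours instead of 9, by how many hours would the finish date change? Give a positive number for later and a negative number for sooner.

4

The binding path is Ingest→Join→Aggregate→Report = 9+2+9+4 = 24; finish at 24 hours.
Ingest lies on that path, so at 13 hours the path becomes 28 hours.
That remains the longest chain; total 28 hours.
Change in finish: 28 − 24 = +4 hours.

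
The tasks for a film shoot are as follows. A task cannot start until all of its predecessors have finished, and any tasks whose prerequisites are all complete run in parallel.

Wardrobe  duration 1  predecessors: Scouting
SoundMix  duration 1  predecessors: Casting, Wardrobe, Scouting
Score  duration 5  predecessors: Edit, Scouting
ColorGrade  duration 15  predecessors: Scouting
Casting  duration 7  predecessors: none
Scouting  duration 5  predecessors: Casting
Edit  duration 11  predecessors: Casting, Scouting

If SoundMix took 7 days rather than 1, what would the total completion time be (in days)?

28

Critical path before the change: Casting→Scouting→Edit→Score = 7+5+11+5 = 28 giving 28 days.
The longest path through SoundMix is only 14 days, so SoundMix has float 14.
The critical path is still Casting→Scouting→Edit→Score; finish is now 28 days.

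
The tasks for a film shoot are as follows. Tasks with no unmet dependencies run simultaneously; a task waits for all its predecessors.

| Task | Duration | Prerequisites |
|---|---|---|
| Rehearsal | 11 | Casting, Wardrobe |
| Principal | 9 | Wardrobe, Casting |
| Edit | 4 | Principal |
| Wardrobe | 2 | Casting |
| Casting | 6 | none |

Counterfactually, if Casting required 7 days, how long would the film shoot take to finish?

22

Critical path before the change: Casting→Wardrobe→Principal→Edit = 6+2+9+4 = 21 giving 21 days.
Casting is on the critical path; changing it to 7 makes that path 22 days.
That remains the longest chain; total 22 days.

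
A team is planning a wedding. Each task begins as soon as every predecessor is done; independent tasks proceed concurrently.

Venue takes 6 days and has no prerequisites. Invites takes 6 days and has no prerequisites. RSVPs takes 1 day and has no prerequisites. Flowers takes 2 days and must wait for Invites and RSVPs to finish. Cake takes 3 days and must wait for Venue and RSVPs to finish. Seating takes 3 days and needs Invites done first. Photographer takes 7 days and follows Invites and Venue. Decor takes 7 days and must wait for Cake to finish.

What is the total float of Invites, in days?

The longest chain is Venue→Cake→Decor = 6+3+7 = 16; overall finish 16 days.
The longest chain containing Invites totals 13 days.
So Invites can slip 9 − 6 = 3 days.

3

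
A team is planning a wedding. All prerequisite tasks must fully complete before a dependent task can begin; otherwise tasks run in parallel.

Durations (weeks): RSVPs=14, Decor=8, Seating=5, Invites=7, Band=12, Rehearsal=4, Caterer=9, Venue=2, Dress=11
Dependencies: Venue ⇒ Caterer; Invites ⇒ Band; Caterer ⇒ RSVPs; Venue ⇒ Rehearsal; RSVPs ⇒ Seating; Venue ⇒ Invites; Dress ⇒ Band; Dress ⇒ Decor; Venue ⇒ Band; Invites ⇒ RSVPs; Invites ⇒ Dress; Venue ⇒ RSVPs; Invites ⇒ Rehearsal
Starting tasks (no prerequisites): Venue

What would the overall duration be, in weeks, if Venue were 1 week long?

The binding path is Venue→Invites→Dress→Band = 2+7+11+12 = 32; finish at 32 weeks.
Venue lies on that path, so at 1 week the path becomes 31 weeks.
That remains the longest chain; total 31 weeks.

31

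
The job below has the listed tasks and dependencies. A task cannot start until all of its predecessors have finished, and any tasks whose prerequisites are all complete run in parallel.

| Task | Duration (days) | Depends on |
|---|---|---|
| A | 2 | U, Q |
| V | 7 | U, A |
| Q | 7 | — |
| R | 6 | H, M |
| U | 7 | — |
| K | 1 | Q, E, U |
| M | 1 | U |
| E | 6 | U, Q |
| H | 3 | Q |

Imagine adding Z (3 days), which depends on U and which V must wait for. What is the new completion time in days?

17

Originally the plan takes 16 days.
With Z inserted, V now waits for max(U, A, Z).
New critical path: U→Z→V = 7+3+7 = 17 ⇒ 17 days.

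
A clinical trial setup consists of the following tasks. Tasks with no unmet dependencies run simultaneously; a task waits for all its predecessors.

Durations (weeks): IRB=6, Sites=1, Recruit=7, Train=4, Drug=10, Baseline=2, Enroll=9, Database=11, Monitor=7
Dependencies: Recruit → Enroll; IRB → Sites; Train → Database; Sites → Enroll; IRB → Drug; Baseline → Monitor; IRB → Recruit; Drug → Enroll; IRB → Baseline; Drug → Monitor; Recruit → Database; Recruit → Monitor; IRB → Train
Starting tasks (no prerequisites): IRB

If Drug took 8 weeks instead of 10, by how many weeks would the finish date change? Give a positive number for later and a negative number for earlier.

The binding path is IRB→Drug→Enroll = 6+10+9 = 25; finish at 25 weeks.
Since Drug is critical, the -2 change carries straight to that chain (now 23 weeks).
Now IRB→Recruit→Database = 6+7+11 = 24 is longest, so the finish becomes 24 weeks.
Change in finish: 24 − 25 = -1 weeks.

-1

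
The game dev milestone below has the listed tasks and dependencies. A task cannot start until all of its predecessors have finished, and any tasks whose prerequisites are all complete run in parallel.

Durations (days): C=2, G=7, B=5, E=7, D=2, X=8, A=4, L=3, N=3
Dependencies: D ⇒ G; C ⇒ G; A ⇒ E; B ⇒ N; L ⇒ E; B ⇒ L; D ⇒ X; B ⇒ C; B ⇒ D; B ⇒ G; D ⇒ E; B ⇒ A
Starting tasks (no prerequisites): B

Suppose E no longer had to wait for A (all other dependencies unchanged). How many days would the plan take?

Before: longest chain B→A→E = 5+4+7 = 16, finish 16.
Without A→E, E's earliest start moves from 9 to 8.
The longest chain is now B→D→X = 5+2+8 = 15, so the plan takes 15 days.

15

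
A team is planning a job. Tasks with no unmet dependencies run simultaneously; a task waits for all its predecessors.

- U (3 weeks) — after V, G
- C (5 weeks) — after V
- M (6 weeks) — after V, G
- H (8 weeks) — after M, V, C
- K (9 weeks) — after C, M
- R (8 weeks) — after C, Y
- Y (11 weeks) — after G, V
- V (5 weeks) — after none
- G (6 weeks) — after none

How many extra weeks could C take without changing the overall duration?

G→Y→R = 6+11+8 = 25 sets the makespan at 25 weeks.
C finishes as early as 10 and must finish by 16.
Slack of C = 11 − 5 = 6 weeks.

6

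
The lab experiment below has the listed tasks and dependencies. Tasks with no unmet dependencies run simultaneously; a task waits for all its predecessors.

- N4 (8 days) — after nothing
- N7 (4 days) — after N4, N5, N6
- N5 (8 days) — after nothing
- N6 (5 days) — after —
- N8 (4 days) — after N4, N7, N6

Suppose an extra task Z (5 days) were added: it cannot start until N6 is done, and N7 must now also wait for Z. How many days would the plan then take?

Originally the plan takes 16 days.
With Z inserted, N7 now waits for max(N4, N5, N6, Z).
New critical path: N6→Z→N7→N8 = 5+5+4+4 = 18 ⇒ 18 days.

18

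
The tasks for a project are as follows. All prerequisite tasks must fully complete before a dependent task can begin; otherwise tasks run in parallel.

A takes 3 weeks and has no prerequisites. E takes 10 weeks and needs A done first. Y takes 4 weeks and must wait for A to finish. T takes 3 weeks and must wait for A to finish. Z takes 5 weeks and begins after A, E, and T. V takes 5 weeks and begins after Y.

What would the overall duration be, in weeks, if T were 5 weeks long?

Critical path before the change: A→E→Z = 3+10+5 = 18 giving 18 weeks.
T is off the critical path — its longest chain is 11 weeks, giving 7 of slack.
The critical path is still A→E→Z; finish is now 18 weeks.

18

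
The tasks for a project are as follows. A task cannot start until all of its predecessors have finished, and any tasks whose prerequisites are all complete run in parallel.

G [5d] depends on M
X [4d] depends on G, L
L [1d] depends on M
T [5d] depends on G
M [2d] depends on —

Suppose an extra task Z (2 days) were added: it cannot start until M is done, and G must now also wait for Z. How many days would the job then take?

14

Originally the job takes 12 days.
With Z inserted, G now waits for max(M, Z).
New critical path: M→Z→G→T = 2+2+5+5 = 14 ⇒ 14 days.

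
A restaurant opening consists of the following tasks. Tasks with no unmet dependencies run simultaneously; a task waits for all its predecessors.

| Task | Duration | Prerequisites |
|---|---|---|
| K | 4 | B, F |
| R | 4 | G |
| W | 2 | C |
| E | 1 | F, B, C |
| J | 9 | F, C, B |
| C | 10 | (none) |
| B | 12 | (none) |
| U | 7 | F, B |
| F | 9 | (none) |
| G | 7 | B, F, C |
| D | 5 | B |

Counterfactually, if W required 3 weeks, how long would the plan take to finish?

The binding path is B→G→R = 12+7+4 = 23; finish at 23 weeks.
W has 11 weeks of float (longest path through it is 12).
No other chain overtakes it, so the finish is 23 weeks.

23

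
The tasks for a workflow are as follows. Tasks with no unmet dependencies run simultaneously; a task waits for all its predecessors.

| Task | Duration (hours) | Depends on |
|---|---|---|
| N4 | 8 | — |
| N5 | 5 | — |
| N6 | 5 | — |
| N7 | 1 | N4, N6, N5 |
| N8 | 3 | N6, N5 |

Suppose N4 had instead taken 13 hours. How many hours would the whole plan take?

As given, the longest chain is N4→N7 = 8+1 = 9, so the finish is 9 hours.
Since N4 is critical, the +5 change carries straight to that chain (now 14 hours).
That remains the longest chain; total 14 hours.

14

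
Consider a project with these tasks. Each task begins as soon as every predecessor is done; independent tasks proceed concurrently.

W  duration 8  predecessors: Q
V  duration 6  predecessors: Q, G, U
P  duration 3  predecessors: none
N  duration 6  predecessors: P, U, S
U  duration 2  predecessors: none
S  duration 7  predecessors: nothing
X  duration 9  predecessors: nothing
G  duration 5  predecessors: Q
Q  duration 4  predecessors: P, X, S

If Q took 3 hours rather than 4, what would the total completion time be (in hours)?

23

As given, the longest chain is X→Q→G→V = 9+4+5+6 = 24, so the finish is 24 hours.
Q lies on that path, so at 3 hours the path becomes 23 hours.
That remains the longest chain; total 23 hours.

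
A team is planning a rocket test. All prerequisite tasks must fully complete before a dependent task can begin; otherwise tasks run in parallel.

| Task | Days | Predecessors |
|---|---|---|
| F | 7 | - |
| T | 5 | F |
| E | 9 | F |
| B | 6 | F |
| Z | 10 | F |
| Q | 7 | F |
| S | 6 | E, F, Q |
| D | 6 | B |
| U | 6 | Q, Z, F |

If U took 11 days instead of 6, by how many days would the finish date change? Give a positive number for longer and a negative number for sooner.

The binding path is F→Z→U = 7+10+6 = 23; finish at 23 days.
U is on the critical path; changing it to 11 makes that path 28 days.
That remains the longest chain; total 28 days.
Change in finish: 28 − 23 = +5 days.

5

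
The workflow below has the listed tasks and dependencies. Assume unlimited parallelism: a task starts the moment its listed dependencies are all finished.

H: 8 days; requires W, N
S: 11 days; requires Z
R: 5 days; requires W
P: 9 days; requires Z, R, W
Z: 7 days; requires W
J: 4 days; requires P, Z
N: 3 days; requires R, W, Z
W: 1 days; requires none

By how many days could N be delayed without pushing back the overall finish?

W→Z→P→J = 1+7+9+4 = 21 sets the makespan at 21 days.
Longest path through N: 19 days (earliest finish 11, latest finish 13).
Float = 21 − 19 = 2.

2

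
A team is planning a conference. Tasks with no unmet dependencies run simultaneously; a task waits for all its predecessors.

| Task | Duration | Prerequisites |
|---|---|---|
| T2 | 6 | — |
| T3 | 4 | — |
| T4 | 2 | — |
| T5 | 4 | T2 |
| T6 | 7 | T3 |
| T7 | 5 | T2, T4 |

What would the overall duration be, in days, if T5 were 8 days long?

14

The binding path is T2→T7 = 6+5 = 11; finish at 11 days.
The longest path through T5 is only 10 days, so T5 has float 1.
New critical path: T2→T5 = 6+8 = 14 ⇒ 14 days.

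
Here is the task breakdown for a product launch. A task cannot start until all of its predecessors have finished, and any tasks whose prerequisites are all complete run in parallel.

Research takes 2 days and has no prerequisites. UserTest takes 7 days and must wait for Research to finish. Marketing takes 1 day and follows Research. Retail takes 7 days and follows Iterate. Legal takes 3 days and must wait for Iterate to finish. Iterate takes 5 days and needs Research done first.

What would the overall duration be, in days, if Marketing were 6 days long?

Actual critical path: Research→Iterate→Retail = 2+5+7 = 14 ⇒ 14 days.
The longest path through Marketing is only 3 days, so Marketing has float 11.
The critical path is still Research→Iterate→Retail; finish is now 14 days.

14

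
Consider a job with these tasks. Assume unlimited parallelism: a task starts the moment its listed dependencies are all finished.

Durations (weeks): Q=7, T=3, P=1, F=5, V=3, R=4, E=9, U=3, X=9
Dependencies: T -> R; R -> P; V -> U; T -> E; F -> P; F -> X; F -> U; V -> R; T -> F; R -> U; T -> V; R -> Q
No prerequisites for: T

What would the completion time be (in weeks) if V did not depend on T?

17

Original critical path: T→V→R→Q = 3+3+4+7 = 17 ⇒ 17 weeks.
Without T→V, V's earliest start moves from 3 to 0.
The longest chain is now T→F→X = 3+5+9 = 17, so the schedule takes 17 weeks.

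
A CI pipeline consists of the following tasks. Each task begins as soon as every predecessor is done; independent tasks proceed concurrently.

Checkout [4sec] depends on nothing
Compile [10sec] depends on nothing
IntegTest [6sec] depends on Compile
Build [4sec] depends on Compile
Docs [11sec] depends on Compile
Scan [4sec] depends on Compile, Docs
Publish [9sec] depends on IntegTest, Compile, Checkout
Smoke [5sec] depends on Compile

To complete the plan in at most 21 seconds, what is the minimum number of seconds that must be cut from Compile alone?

4

Current finish: 25 seconds; target: 21.
Compile is on every critical path, so each second cut from Compile cuts the finish by one (this holds down to a finish of 16).
Need 25 − 21 = 4 seconds off Compile → Compile becomes 6 seconds, finish becomes 21.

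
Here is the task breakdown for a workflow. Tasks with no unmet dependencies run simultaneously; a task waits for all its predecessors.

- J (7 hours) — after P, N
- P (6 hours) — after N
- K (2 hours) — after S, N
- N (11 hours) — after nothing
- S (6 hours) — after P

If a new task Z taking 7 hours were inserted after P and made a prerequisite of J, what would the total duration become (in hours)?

31

Originally the plan takes 25 hours.
With Z inserted, J now waits for max(P, N, Z).
New critical path: N→P→Z→J = 11+6+7+7 = 31 ⇒ 31 hours.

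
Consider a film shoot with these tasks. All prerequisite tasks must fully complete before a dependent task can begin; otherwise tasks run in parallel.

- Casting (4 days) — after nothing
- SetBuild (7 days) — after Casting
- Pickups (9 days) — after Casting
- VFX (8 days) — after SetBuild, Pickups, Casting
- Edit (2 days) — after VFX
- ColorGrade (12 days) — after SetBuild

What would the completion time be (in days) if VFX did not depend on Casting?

23

With the dependency in place, Casting→SetBuild→ColorGrade = 4+7+12 = 23 sets the finish at 23 days.
Dropping Casting→VFX doesn't change VFX's earliest start (13); another predecessor still binds.
After: Casting→SetBuild→ColorGrade = 4+7+12 = 23 → 23 days.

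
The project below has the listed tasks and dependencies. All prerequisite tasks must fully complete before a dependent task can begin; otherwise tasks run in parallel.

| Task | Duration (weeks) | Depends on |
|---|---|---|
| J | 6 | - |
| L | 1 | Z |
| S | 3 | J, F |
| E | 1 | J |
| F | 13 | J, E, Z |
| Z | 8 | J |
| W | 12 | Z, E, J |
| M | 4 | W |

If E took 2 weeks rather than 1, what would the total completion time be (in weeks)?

Baseline: J→Z→F→S = 6+8+13+3 = 30 → 30 weeks.
E has 7 weeks of float (longest path through it is 23).
The critical path is still J→Z→F→S; finish is now 30 weeks.

30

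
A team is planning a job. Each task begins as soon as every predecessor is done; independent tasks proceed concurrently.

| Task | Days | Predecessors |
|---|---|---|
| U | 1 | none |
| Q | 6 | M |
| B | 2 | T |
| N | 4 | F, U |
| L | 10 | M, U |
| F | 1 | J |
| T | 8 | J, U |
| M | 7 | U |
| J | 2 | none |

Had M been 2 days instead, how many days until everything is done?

13

Critical path before the change: U→M→L = 1+7+10 = 18 giving 18 days.
M is on the critical path; changing it to 2 makes that path 13 days.
The critical path is still U→M→L; finish is now 13 days.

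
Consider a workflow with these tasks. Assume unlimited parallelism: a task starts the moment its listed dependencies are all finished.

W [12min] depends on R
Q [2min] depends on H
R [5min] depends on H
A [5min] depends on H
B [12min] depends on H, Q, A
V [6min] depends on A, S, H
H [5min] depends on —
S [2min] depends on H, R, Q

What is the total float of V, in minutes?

4

Critical path: H→R→W = 5+5+12 = 22, so the finish is 22 minutes.
Longest path through V: 18 minutes (earliest finish 18, latest finish 22).
Slack of V = 16 − 12 = 4 minutes.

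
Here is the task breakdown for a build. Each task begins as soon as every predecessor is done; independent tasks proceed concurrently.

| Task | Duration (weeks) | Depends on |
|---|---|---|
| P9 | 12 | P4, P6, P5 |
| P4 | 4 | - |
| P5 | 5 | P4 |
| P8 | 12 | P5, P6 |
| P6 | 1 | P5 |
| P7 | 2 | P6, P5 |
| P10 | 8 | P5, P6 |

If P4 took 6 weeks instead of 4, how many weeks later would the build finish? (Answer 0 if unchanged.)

2

The binding path is P4→P5→P6→P8 = 4+5+1+12 = 22; finish at 22 weeks.
P4 is on the critical path; changing it to 6 makes that path 24 weeks.
That remains the longest chain; total 24 weeks.
Change in finish: 24 − 22 = +2 weeks.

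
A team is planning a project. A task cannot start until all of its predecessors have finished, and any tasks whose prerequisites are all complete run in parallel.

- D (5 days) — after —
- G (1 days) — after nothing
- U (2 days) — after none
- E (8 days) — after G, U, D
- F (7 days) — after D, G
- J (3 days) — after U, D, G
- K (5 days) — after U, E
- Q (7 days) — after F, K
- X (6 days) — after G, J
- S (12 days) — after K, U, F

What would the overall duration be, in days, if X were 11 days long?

30

As given, the longest chain is D→E→K→S = 5+8+5+12 = 30, so the finish is 30 days.
The longest path through X is only 14 days, so X has float 16.
No other chain overtakes it, so the finish is 30 days.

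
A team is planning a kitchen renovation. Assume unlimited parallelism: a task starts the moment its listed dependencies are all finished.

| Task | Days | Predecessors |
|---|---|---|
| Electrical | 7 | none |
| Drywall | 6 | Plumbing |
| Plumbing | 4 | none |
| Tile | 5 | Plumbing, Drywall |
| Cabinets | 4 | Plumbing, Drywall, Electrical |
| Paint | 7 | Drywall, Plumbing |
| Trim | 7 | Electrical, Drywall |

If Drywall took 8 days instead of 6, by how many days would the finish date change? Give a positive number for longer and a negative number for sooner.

2

Actual critical path: Plumbing→Drywall→Paint = 4+6+7 = 17 ⇒ 17 days.
Since Drywall is critical, the +2 change carries straight to that chain (now 19 days).
That remains the longest chain; total 19 days.
Change in finish: 19 − 17 = +2 days.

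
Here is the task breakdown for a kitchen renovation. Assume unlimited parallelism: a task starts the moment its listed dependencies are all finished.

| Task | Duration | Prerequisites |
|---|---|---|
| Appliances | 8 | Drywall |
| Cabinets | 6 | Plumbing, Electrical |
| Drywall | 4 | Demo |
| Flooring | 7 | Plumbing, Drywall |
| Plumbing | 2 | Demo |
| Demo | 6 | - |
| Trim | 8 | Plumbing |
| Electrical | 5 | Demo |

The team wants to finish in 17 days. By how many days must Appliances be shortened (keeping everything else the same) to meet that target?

1

Current finish: 18 days; target: 17.
Appliances is on every critical path, so each day cut from Appliances cuts the finish by one (this holds down to a finish of 17).
Need 18 − 17 = 1 day off Appliances → Appliances becomes 7 days, finish becomes 17.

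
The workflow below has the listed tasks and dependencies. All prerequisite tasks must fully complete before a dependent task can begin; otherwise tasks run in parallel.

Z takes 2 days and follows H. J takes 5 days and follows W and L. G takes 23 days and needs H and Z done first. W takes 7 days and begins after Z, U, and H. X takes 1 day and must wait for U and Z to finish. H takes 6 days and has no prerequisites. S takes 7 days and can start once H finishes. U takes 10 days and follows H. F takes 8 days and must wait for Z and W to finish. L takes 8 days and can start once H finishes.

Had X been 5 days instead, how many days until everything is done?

31

As given, the longest chain is H→U→W→F = 6+10+7+8 = 31, so the finish is 31 days.
X has 14 days of float (longest path through it is 17).
No other chain overtakes it, so the finish is 31 days.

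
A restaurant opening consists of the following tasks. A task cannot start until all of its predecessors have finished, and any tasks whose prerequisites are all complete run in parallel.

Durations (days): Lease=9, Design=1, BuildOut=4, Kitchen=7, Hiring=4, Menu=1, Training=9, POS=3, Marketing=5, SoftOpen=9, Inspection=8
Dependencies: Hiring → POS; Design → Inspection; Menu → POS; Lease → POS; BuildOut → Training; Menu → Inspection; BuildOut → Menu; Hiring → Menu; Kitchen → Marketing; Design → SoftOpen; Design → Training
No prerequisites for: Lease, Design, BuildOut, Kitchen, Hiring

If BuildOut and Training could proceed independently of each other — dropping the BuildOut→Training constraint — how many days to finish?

Before: longest chain BuildOut→Menu→Inspection = 4+1+8 = 13, finish 13.
Without BuildOut→Training, Training's earliest start moves from 4 to 1.
New critical path: BuildOut→Menu→Inspection = 4+1+8 = 13 ⇒ 13 days.

13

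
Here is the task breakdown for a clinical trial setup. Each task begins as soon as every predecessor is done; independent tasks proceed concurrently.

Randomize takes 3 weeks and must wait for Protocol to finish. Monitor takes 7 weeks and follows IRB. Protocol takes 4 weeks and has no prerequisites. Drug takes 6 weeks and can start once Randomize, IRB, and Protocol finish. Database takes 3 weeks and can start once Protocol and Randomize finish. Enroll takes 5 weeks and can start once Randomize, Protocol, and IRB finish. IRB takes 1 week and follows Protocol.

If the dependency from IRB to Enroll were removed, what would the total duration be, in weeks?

13

Original critical path: Protocol→Randomize→Drug = 4+3+6 = 13 ⇒ 13 weeks.
Dropping IRB→Enroll doesn't change Enroll's earliest start (7); another predecessor still binds.
New critical path: Protocol→Randomize→Drug = 4+3+6 = 13 ⇒ 13 weeks.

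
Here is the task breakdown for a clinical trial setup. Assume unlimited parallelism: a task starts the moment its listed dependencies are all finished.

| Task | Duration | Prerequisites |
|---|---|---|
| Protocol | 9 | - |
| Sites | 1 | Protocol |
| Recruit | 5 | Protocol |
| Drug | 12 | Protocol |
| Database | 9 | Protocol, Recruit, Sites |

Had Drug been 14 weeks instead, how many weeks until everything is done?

As given, the longest chain is Protocol→Recruit→Database = 9+5+9 = 23, so the finish is 23 weeks.
Drug is off the critical path — its longest chain is 21 weeks, giving 2 of slack.
The critical path is still Protocol→Recruit→Database; finish is now 23 weeks.

23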